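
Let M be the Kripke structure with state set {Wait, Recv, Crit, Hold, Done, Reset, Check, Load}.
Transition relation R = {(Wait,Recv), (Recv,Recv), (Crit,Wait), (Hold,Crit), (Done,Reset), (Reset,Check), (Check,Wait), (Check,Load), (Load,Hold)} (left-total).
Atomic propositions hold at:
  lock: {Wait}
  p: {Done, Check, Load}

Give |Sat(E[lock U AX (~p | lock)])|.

Sat(~p) = {Wait, Recv, Crit, Hold, Reset}
Sat(~p | lock) = {Wait, Recv, Crit, Hold, Reset}
Sat(AX (~p | lock)) = {s : every successor in {Wait, Recv, Crit, Hold, Reset}} = {Wait, Recv, Crit, Hold, Done, Load}
E[lock U AX (~p | lock)]: least fixpoint, start Z0 = Sat(AX (~p | lock)) = {Wait, Recv, Crit, Hold, Done, Load}, add states in Sat(lock) with some successor in Z. Already a fixed point.
Sat(E[lock U AX (~p | lock)]) = {Wait, Recv, Crit, Hold, Done, Load}
|Sat(E[lock U AX (~p | lock)])| = |{Wait, Recv, Crit, Hold, Done, Load}| = 6.

6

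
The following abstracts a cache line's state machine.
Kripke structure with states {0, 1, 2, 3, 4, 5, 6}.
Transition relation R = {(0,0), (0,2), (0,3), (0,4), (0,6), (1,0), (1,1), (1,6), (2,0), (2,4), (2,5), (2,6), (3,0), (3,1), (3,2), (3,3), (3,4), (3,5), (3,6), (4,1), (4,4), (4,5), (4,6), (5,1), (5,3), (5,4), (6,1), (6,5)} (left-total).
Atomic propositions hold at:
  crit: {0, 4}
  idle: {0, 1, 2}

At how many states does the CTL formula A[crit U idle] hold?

3

A[crit U idle]: least fixpoint, start Z0 = Sat(idle) = {0, 1, 2}, add states in Sat(crit) with every successor in Z. Already a fixed point.
Sat(A[crit U idle]) = {0, 1, 2}
|Sat(A[crit U idle])| = |{0, 1, 2}| = 3.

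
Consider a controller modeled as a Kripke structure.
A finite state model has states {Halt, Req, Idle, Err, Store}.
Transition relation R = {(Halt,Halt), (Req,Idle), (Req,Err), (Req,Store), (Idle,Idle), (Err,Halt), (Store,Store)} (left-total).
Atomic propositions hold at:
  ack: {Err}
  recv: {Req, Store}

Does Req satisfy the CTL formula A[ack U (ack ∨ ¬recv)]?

No

Sat(¬recv) = {Halt, Idle, Err}
Sat(ack ∨ ¬recv) = {Halt, Idle, Err}
A[ack U (ack ∨ ¬recv)]: least fixpoint, start Z0 = Sat((ack ∨ ¬recv)) = {Halt, Idle, Err}, add states in Sat(ack) with every successor in Z. Already a fixed point.
Sat(A[ack U (ack ∨ ¬recv)]) = {Halt, Idle, Err}
Req ∉ Sat(A[ack U (ack ∨ ¬recv)]) = {Halt, Idle, Err}, so the formula does not hold at Req.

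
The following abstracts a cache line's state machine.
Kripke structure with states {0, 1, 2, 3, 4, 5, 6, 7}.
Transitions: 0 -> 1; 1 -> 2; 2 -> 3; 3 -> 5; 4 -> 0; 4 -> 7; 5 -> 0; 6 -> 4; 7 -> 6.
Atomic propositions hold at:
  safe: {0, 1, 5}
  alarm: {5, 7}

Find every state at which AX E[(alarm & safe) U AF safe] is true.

{0, 1, 2, 3, 5}

Sat(alarm & safe) = {5}
AF safe: least fixpoint, start Z0 = {0, 1, 5}, add states with every successor in Z. Z1 = {0, 1, 3, 5}; Z2 = {0, 1, 2, 3, 5}; fixed.
Sat(AF safe) = {0, 1, 2, 3, 5}
E[(alarm & safe) U AF safe]: least fixpoint, start Z0 = Sat(AF safe) = {0, 1, 2, 3, 5}, add states in Sat(alarm & safe) with some successor in Z. Already a fixed point.
Sat(E[(alarm & safe) U AF safe]) = {0, 1, 2, 3, 5}
Sat(AX E[(alarm & safe) U AF safe]) = {s : every successor in {0, 1, 2, 3, 5}} = {0, 1, 2, 3, 5}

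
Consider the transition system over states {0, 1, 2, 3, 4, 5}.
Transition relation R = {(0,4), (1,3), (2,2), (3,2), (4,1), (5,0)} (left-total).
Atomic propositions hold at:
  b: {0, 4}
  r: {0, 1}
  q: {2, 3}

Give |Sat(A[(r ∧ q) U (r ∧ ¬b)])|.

Sat(r ∧ q) = ∅
Sat(¬b) = {1, 2, 3, 5}
Sat(r ∧ ¬b) = {1}
A[(r ∧ q) U (r ∧ ¬b)]: least fixpoint, start Z0 = Sat((r ∧ ¬b)) = {1}, add states in Sat(r ∧ q) with every successor in Z. Already a fixed point.
Sat(A[(r ∧ q) U (r ∧ ¬b)]) = {1}
|Sat(A[(r ∧ q) U (r ∧ ¬b)])| = |{1}| = 1.

1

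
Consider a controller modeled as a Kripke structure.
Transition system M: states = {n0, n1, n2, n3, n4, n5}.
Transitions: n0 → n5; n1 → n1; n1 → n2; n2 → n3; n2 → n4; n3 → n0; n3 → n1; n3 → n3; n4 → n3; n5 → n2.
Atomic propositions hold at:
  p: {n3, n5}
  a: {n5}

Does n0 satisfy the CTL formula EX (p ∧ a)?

Sat(p ∧ a) = {n5}
Sat(EX (p ∧ a)) = {s : some successor in {n5}} = {n0}
n0 ∈ Sat(EX (p ∧ a)) = {n0}, so the formula holds at n0.

Yes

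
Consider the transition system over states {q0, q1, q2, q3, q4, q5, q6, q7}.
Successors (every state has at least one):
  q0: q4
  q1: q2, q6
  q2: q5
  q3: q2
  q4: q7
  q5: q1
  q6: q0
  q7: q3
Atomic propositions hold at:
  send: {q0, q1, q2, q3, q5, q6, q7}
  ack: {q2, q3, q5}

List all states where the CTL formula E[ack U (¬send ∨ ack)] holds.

{q2, q3, q4, q5}

Sat(¬send) = {q4}
Sat(¬send ∨ ack) = {q2, q3, q4, q5}
E[ack U (¬send ∨ ack)]: least fixpoint, start Z0 = Sat((¬send ∨ ack)) = {q2, q3, q4, q5}, add states in Sat(ack) with some successor in Z. Already a fixed point.
Sat(E[ack U (¬send ∨ ack)]) = {q2, q3, q4, q5}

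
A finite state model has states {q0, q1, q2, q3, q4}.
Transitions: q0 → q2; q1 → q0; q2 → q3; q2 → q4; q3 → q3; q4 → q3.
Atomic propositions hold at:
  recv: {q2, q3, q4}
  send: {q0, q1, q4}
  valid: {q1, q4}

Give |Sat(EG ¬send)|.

Sat(¬send) = {q2, q3}
EG ¬send: greatest fixpoint, start Z0 = {q2, q3}, keep only states in Sat with some successor in Z. Already a fixed point.
Sat(EG ¬send) = {q2, q3}
|Sat(EG ¬send)| = |{q2, q3}| = 2.

2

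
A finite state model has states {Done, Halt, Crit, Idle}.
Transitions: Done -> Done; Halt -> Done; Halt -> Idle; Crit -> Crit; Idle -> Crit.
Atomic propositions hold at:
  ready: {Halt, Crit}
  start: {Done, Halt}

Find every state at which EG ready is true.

EG ready: greatest fixpoint, start Z0 = {Halt, Crit}, keep only states in Sat with some successor in Z. Z1 = {Crit}; fixed.
Sat(EG ready) = {Crit}

{Crit}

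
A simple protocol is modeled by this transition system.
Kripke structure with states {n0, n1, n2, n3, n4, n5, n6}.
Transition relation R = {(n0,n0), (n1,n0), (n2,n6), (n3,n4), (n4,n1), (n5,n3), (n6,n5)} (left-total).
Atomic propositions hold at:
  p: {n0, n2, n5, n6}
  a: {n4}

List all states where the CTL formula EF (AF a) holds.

{n2, n3, n4, n5, n6}

AF a: least fixpoint, start Z0 = {n4}, add states with every successor in Z. Z1 = {n3, n4}; Z2 = {n3, n4, n5}; Z3 = {n3, n4, n5, n6}; Z4 = {n2, n3, n4, n5, n6}; fixed.
Sat(AF a) = {n2, n3, n4, n5, n6}
EF (AF a): least fixpoint, start Z0 = {n2, n3, n4, n5, n6}, add states with some successor in Z. Already a fixed point.
Sat(EF (AF a)) = {n2, n3, n4, n5, n6}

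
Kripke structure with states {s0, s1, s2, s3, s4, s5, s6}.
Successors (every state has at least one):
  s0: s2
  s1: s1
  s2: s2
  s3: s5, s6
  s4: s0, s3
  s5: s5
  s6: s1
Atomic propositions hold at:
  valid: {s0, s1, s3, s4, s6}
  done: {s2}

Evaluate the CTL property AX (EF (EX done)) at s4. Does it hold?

No

Sat(EX done) = {s : some successor in {s2}} = {s0, s2}
EF (EX done): least fixpoint, start Z0 = {s0, s2}, add states with some successor in Z. Z1 = {s0, s2, s4}; fixed.
Sat(EF (EX done)) = {s0, s2, s4}
Sat(AX (EF (EX done))) = {s : every successor in {s0, s2, s4}} = {s0, s2}
s4 ∉ Sat(AX (EF (EX done))) = {s0, s2}, so the formula does not hold at s4.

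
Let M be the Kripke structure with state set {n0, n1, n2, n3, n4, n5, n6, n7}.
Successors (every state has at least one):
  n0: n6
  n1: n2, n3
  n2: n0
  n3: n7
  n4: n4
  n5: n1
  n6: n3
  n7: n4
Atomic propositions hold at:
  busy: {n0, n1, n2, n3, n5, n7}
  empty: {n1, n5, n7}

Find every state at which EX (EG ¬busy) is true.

{n4, n7}

Sat(¬busy) = {n4, n6}
EG ¬busy: greatest fixpoint, start Z0 = {n4, n6}, keep only states in Sat with some successor in Z. Z1 = {n4}; fixed.
Sat(EG ¬busy) = {n4}
Sat(EX (EG ¬busy)) = {s : some successor in {n4}} = {n4, n7}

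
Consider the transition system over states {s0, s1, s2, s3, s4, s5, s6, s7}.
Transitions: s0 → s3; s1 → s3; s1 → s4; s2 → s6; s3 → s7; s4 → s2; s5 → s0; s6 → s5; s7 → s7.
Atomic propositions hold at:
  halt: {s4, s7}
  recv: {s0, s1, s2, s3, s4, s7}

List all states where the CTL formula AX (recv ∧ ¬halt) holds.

{s0, s4, s5}

Sat(¬halt) = {s0, s1, s2, s3, s5, s6}
Sat(recv ∧ ¬halt) = {s0, s1, s2, s3}
Sat(AX (recv ∧ ¬halt)) = {s : every successor in {s0, s1, s2, s3}} = {s0, s4, s5}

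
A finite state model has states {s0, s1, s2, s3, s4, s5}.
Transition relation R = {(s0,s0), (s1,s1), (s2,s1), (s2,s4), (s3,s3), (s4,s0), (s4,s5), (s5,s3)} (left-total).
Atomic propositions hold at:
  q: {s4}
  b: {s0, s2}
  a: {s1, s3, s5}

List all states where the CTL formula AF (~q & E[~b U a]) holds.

Sat(~q) = {s0, s1, s2, s3, s5}
Sat(~b) = {s1, s3, s4, s5}
E[~b U a]: least fixpoint, start Z0 = Sat(a) = {s1, s3, s5}, add states in Sat(~b) with some successor in Z. Z1 = {s1, s3, s4, s5}; fixed.
Sat(E[~b U a]) = {s1, s3, s4, s5}
Sat(~q & E[~b U a]) = {s1, s3, s5}
AF (~q & E[~b U a]): least fixpoint, start Z0 = {s1, s3, s5}, add states with every successor in Z. Already a fixed point.
Sat(AF (~q & E[~b U a])) = {s1, s3, s5}

{s1, s3, s5}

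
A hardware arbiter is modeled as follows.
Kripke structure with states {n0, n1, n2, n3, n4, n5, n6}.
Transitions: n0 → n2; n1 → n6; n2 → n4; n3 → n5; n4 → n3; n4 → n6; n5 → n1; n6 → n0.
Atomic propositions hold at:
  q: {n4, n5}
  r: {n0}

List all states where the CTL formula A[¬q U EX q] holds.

{n0, n1, n2, n3, n6}

Sat(¬q) = {n0, n1, n2, n3, n6}
Sat(EX q) = {s : some successor in {n4, n5}} = {n2, n3}
A[¬q U EX q]: least fixpoint, start Z0 = Sat(EX q) = {n2, n3}, add states in Sat(¬q) with every successor in Z. Z1 = {n0, n2, n3}; Z2 = {n0, n2, n3, n6}; Z3 = {n0, n1, n2, n3, n6}; fixed.
Sat(A[¬q U EX q]) = {n0, n1, n2, n3, n6}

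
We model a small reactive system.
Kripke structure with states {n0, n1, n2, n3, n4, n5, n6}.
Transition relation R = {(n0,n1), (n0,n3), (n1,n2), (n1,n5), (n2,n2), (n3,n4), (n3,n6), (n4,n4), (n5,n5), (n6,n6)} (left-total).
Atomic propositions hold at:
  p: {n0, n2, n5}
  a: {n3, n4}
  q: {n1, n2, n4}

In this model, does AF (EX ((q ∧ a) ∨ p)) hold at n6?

Sat(q ∧ a) = {n4}
Sat((q ∧ a) ∨ p) = {n0, n2, n4, n5}
Sat(EX ((q ∧ a) ∨ p)) = {s : some successor in {n0, n2, n4, n5}} = {n1, n2, n3, n4, n5}
AF (EX ((q ∧ a) ∨ p)): least fixpoint, start Z0 = {n1, n2, n3, n4, n5}, add states with every successor in Z. Z1 = {n0, n1, n2, n3, n4, n5}; fixed.
Sat(AF (EX ((q ∧ a) ∨ p))) = {n0, n1, n2, n3, n4, n5}
n6 ∉ Sat(AF (EX ((q ∧ a) ∨ p))) = {n0, n1, n2, n3, n4, n5}, so the formula does not hold at n6.

No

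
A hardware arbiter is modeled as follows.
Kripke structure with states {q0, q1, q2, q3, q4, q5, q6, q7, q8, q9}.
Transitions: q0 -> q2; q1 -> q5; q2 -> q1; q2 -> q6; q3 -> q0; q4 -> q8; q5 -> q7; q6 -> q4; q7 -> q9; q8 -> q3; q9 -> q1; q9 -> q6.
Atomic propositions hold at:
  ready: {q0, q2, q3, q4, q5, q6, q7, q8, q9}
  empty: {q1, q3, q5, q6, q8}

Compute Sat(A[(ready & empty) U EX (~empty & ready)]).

Sat(ready & empty) = {q3, q5, q6, q8}
Sat(~empty) = {q0, q2, q4, q7, q9}
Sat(~empty & ready) = {q0, q2, q4, q7, q9}
Sat(EX (~empty & ready)) = {s : some successor in {q0, q2, q4, q7, q9}} = {q0, q3, q5, q6, q7}
A[(ready & empty) U EX (~empty & ready)]: least fixpoint, start Z0 = Sat(EX (~empty & ready)) = {q0, q3, q5, q6, q7}, add states in Sat(ready & empty) with every successor in Z. Z1 = {q0, q3, q5, q6, q7, q8}; fixed.
Sat(A[(ready & empty) U EX (~empty & ready)]) = {q0, q3, q5, q6, q7, q8}

{q0, q3, q5, q6, q7, q8}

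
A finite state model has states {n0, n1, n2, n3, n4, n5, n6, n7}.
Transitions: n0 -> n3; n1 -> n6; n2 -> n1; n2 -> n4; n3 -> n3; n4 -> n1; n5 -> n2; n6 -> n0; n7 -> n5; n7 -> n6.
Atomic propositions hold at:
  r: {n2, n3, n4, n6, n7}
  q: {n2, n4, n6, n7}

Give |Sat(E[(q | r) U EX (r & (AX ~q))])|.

7

Sat(q | r) = {n2, n3, n4, n6, n7}
Sat(~q) = {n0, n1, n3, n5}
Sat(AX ~q) = {s : every successor in {n0, n1, n3, n5}} = {n0, n3, n4, n6}
Sat(r & (AX ~q)) = {n3, n4, n6}
Sat(EX (r & (AX ~q))) = {s : some successor in {n3, n4, n6}} = {n0, n1, n2, n3, n7}
E[(q | r) U EX (r & (AX ~q))]: least fixpoint, start Z0 = Sat(EX (r & (AX ~q))) = {n0, n1, n2, n3, n7}, add states in Sat(q | r) with some successor in Z. Z1 = {n0, n1, n2, n3, n4, n6, n7}; fixed.
Sat(E[(q | r) U EX (r & (AX ~q))]) = {n0, n1, n2, n3, n4, n6, n7}
|Sat(E[(q | r) U EX (r & (AX ~q))])| = |{n0, n1, n2, n3, n4, n6, n7}| = 7.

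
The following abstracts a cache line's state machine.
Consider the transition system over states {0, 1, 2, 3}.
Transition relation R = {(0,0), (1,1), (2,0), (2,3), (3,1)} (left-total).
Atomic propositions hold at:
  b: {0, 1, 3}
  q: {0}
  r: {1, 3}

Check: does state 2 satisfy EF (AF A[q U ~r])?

Yes

Sat(~r) = {0, 2}
A[q U ~r]: least fixpoint, start Z0 = Sat(~r) = {0, 2}, add states in Sat(q) with every successor in Z. Already a fixed point.
Sat(A[q U ~r]) = {0, 2}
AF A[q U ~r]: least fixpoint, start Z0 = {0, 2}, add states with every successor in Z. Already a fixed point.
Sat(AF A[q U ~r]) = {0, 2}
EF (AF A[q U ~r]): least fixpoint, start Z0 = {0, 2}, add states with some successor in Z. Already a fixed point.
Sat(EF (AF A[q U ~r])) = {0, 2}
2 ∈ Sat(EF (AF A[q U ~r])) = {0, 2}, so the formula holds at 2.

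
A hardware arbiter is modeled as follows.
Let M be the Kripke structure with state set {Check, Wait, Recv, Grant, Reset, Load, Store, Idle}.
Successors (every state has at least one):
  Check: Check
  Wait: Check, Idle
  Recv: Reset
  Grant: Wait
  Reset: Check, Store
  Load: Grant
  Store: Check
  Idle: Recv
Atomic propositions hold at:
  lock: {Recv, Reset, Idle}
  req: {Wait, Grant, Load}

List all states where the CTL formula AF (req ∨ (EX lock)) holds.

{Wait, Recv, Grant, Load, Idle}

Sat(EX lock) = {s : some successor in {Recv, Reset, Idle}} = {Wait, Recv, Idle}
Sat(req ∨ (EX lock)) = {Wait, Recv, Grant, Load, Idle}
AF (req ∨ (EX lock)): least fixpoint, start Z0 = {Wait, Recv, Grant, Load, Idle}, add states with every successor in Z. Already a fixed point.
Sat(AF (req ∨ (EX lock))) = {Wait, Recv, Grant, Load, Idle}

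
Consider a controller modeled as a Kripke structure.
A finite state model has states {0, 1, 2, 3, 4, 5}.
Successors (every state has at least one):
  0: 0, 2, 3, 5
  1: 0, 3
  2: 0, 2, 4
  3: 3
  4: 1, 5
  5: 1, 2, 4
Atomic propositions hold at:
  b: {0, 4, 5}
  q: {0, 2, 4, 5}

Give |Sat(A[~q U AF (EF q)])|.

5

Sat(~q) = {1, 3}
EF q: least fixpoint, start Z0 = {0, 2, 4, 5}, add states with some successor in Z. Z1 = {0, 1, 2, 4, 5}; fixed.
Sat(EF q) = {0, 1, 2, 4, 5}
AF (EF q): least fixpoint, start Z0 = {0, 1, 2, 4, 5}, add states with every successor in Z. Already a fixed point.
Sat(AF (EF q)) = {0, 1, 2, 4, 5}
A[~q U AF (EF q)]: least fixpoint, start Z0 = Sat(AF (EF q)) = {0, 1, 2, 4, 5}, add states in Sat(~q) with every successor in Z. Already a fixed point.
Sat(A[~q U AF (EF q)]) = {0, 1, 2, 4, 5}
|Sat(A[~q U AF (EF q)])| = |{0, 1, 2, 4, 5}| = 5.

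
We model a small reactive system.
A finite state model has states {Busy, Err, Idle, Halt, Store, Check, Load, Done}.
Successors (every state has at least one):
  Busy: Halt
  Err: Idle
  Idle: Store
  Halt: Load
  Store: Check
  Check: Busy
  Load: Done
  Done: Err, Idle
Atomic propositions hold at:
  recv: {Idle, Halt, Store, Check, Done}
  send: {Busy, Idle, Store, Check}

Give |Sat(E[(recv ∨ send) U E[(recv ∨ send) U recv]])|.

6

Sat(recv ∨ send) = {Busy, Idle, Halt, Store, Check, Done}
E[(recv ∨ send) U recv]: least fixpoint, start Z0 = Sat(recv) = {Idle, Halt, Store, Check, Done}, add states in Sat(recv ∨ send) with some successor in Z. Z1 = {Busy, Idle, Halt, Store, Check, Done}; fixed.
Sat(E[(recv ∨ send) U recv]) = {Busy, Idle, Halt, Store, Check, Done}
E[(recv ∨ send) U E[(recv ∨ send) U recv]]: least fixpoint, start Z0 = Sat(E[(recv ∨ send) U recv]) = {Busy, Idle, Halt, Store, Check, Done}, add states in Sat(recv ∨ send) with some successor in Z. Already a fixed point.
Sat(E[(recv ∨ send) U E[(recv ∨ send) U recv]]) = {Busy, Idle, Halt, Store, Check, Done}
|Sat(E[(recv ∨ send) U E[(recv ∨ send) U recv]])| = |{Busy, Idle, Halt, Store, Check, Done}| = 6.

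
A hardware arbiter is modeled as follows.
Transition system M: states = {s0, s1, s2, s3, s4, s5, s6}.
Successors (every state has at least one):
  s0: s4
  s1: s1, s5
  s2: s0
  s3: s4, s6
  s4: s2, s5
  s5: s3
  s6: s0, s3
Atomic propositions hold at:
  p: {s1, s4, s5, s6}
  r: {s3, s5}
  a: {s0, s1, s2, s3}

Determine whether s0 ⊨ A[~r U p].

Sat(~r) = {s0, s1, s2, s4, s6}
A[~r U p]: least fixpoint, start Z0 = Sat(p) = {s1, s4, s5, s6}, add states in Sat(~r) with every successor in Z. Z1 = {s0, s1, s4, s5, s6}; Z2 = {s0, s1, s2, s4, s5, s6}; fixed.
Sat(A[~r U p]) = {s0, s1, s2, s4, s5, s6}
s0 ∈ Sat(A[~r U p]) = {s0, s1, s2, s4, s5, s6}, so the formula holds at s0.

Yes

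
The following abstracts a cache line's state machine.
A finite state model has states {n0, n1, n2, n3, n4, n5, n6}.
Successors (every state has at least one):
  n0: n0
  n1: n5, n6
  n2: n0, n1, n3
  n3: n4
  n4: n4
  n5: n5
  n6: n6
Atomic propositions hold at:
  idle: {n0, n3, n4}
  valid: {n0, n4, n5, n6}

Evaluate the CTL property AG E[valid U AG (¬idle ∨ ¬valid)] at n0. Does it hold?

No

Sat(¬idle) = {n1, n2, n5, n6}
Sat(¬valid) = {n1, n2, n3}
Sat(¬idle ∨ ¬valid) = {n1, n2, n3, n5, n6}
AG (¬idle ∨ ¬valid): greatest fixpoint, start Z0 = {n1, n2, n3, n5, n6}, keep only states in Sat with every successor in Z. Z1 = {n1, n5, n6}; fixed.
Sat(AG (¬idle ∨ ¬valid)) = {n1, n5, n6}
E[valid U AG (¬idle ∨ ¬valid)]: least fixpoint, start Z0 = Sat(AG (¬idle ∨ ¬valid)) = {n1, n5, n6}, add states in Sat(valid) with some successor in Z. Already a fixed point.
Sat(E[valid U AG (¬idle ∨ ¬valid)]) = {n1, n5, n6}
AG E[valid U AG (¬idle ∨ ¬valid)]: greatest fixpoint, start Z0 = {n1, n5, n6}, keep only states in Sat with every successor in Z. Already a fixed point.
Sat(AG E[valid U AG (¬idle ∨ ¬valid)]) = {n1, n5, n6}
n0 ∉ Sat(AG E[valid U AG (¬idle ∨ ¬valid)]) = {n1, n5, n6}, so the formula does not hold at n0.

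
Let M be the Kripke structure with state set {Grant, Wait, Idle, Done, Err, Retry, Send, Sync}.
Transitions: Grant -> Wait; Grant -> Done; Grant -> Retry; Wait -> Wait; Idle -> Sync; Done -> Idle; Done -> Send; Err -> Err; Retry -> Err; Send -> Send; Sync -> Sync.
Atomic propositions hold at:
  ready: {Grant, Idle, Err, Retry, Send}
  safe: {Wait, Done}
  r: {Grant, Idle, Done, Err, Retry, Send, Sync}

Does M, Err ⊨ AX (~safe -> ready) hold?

Yes

Sat(~safe) = {Grant, Idle, Err, Retry, Send, Sync}
Sat(~safe -> ready) = {Grant, Wait, Idle, Done, Err, Retry, Send}
Sat(AX (~safe -> ready)) = {s : every successor in {Grant, Wait, Idle, Done, Err, Retry, Send}} = {Grant, Wait, Done, Err, Retry, Send}
Err ∈ Sat(AX (~safe -> ready)) = {Grant, Wait, Done, Err, Retry, Send}, so the formula holds at Err.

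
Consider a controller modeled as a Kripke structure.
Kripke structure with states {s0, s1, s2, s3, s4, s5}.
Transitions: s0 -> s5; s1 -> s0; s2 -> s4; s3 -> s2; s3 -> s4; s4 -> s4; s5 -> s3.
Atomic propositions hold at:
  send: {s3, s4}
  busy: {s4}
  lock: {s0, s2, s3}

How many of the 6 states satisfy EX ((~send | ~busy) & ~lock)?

Sat(~send) = {s0, s1, s2, s5}
Sat(~busy) = {s0, s1, s2, s3, s5}
Sat(~send | ~busy) = {s0, s1, s2, s3, s5}
Sat(~lock) = {s1, s4, s5}
Sat((~send | ~busy) & ~lock) = {s1, s5}
Sat(EX ((~send | ~busy) & ~lock)) = {s : some successor in {s1, s5}} = {s0}
|Sat(EX ((~send | ~busy) & ~lock))| = |{s0}| = 1.

1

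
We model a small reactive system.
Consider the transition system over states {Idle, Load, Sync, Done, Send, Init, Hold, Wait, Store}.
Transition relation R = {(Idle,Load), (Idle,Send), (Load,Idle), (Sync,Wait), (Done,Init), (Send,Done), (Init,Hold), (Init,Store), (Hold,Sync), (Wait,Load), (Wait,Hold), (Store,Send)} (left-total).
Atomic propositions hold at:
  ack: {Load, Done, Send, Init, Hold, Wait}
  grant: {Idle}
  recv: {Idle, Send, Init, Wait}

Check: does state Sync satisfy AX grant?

Sat(AX grant) = {s : every successor in {Idle}} = {Load}
Sync ∉ Sat(AX grant) = {Load}, so the formula does not hold at Sync.

No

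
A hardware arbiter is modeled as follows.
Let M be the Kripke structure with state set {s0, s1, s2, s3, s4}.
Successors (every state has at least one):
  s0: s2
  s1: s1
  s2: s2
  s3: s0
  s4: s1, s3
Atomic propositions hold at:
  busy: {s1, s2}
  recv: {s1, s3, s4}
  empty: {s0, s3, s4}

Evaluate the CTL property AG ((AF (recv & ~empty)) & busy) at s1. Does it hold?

Yes

Sat(~empty) = {s1, s2}
Sat(recv & ~empty) = {s1}
AF (recv & ~empty): least fixpoint, start Z0 = {s1}, add states with every successor in Z. Already a fixed point.
Sat(AF (recv & ~empty)) = {s1}
Sat((AF (recv & ~empty)) & busy) = {s1}
AG ((AF (recv & ~empty)) & busy): greatest fixpoint, start Z0 = {s1}, keep only states in Sat with every successor in Z. Already a fixed point.
Sat(AG ((AF (recv & ~empty)) & busy)) = {s1}
s1 ∈ Sat(AG ((AF (recv & ~empty)) & busy)) = {s1}, so the formula holds at s1.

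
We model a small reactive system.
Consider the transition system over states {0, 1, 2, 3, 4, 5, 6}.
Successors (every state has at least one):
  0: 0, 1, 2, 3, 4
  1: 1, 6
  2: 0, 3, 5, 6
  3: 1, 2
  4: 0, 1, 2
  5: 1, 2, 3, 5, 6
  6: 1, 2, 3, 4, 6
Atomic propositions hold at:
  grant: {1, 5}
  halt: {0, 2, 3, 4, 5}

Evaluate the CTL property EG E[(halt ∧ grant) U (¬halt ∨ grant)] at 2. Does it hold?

No

Sat(halt ∧ grant) = {5}
Sat(¬halt) = {1, 6}
Sat(¬halt ∨ grant) = {1, 5, 6}
E[(halt ∧ grant) U (¬halt ∨ grant)]: least fixpoint, start Z0 = Sat((¬halt ∨ grant)) = {1, 5, 6}, add states in Sat(halt ∧ grant) with some successor in Z. Already a fixed point.
Sat(E[(halt ∧ grant) U (¬halt ∨ grant)]) = {1, 5, 6}
EG E[(halt ∧ grant) U (¬halt ∨ grant)]: greatest fixpoint, start Z0 = {1, 5, 6}, keep only states in Sat with some successor in Z. Already a fixed point.
Sat(EG E[(halt ∧ grant) U (¬halt ∨ grant)]) = {1, 5, 6}
2 ∉ Sat(EG E[(halt ∧ grant) U (¬halt ∨ grant)]) = {1, 5, 6}, so the formula does not hold at 2.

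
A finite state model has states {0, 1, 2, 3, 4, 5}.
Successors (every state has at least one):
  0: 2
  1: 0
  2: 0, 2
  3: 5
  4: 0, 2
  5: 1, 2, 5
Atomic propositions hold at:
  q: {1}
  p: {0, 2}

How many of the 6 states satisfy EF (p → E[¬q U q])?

Sat(¬q) = {0, 2, 3, 4, 5}
E[¬q U q]: least fixpoint, start Z0 = Sat(q) = {1}, add states in Sat(¬q) with some successor in Z. Z1 = {1, 5}; Z2 = {1, 3, 5}; fixed.
Sat(E[¬q U q]) = {1, 3, 5}
Sat(p → E[¬q U q]) = {1, 3, 4, 5}
EF (p → E[¬q U q]): least fixpoint, start Z0 = {1, 3, 4, 5}, add states with some successor in Z. Already a fixed point.
Sat(EF (p → E[¬q U q])) = {1, 3, 4, 5}
|Sat(EF (p → E[¬q U q]))| = |{1, 3, 4, 5}| = 4.

4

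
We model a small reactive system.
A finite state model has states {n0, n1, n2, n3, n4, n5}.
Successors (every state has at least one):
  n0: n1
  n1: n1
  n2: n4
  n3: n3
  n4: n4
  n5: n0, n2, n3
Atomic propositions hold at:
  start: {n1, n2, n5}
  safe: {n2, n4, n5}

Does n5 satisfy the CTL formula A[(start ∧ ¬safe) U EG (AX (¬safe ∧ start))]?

No

Sat(¬safe) = {n0, n1, n3}
Sat(start ∧ ¬safe) = {n1}
Sat(¬safe ∧ start) = {n1}
Sat(AX (¬safe ∧ start)) = {s : every successor in {n1}} = {n0, n1}
EG (AX (¬safe ∧ start)): greatest fixpoint, start Z0 = {n0, n1}, keep only states in Sat with some successor in Z. Already a fixed point.
Sat(EG (AX (¬safe ∧ start))) = {n0, n1}
A[(start ∧ ¬safe) U EG (AX (¬safe ∧ start))]: least fixpoint, start Z0 = Sat(EG (AX (¬safe ∧ start))) = {n0, n1}, add states in Sat(start ∧ ¬safe) with every successor in Z. Already a fixed point.
Sat(A[(start ∧ ¬safe) U EG (AX (¬safe ∧ start))]) = {n0, n1}
n5 ∉ Sat(A[(start ∧ ¬safe) U EG (AX (¬safe ∧ start))]) = {n0, n1}, so the formula does not hold at n5.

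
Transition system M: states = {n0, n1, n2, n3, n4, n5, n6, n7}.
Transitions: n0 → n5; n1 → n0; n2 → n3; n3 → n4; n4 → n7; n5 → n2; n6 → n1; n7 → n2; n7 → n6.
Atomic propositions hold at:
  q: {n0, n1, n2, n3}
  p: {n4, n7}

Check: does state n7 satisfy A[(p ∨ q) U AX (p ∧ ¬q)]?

Sat(p ∨ q) = {n0, n1, n2, n3, n4, n7}
Sat(¬q) = {n4, n5, n6, n7}
Sat(p ∧ ¬q) = {n4, n7}
Sat(AX (p ∧ ¬q)) = {s : every successor in {n4, n7}} = {n3, n4}
A[(p ∨ q) U AX (p ∧ ¬q)]: least fixpoint, start Z0 = Sat(AX (p ∧ ¬q)) = {n3, n4}, add states in Sat(p ∨ q) with every successor in Z. Z1 = {n2, n3, n4}; fixed.
Sat(A[(p ∨ q) U AX (p ∧ ¬q)]) = {n2, n3, n4}
n7 ∉ Sat(A[(p ∨ q) U AX (p ∧ ¬q)]) = {n2, n3, n4}, so the formula does not hold at n7.

No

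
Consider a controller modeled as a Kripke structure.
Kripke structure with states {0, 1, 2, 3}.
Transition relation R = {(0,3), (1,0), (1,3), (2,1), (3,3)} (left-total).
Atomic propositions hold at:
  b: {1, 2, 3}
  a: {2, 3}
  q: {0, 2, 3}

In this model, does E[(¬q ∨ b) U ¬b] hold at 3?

No

Sat(¬q) = {1}
Sat(¬q ∨ b) = {1, 2, 3}
Sat(¬b) = {0}
E[(¬q ∨ b) U ¬b]: least fixpoint, start Z0 = Sat(¬b) = {0}, add states in Sat(¬q ∨ b) with some successor in Z. Z1 = {0, 1}; Z2 = {0, 1, 2}; fixed.
Sat(E[(¬q ∨ b) U ¬b]) = {0, 1, 2}
3 ∉ Sat(E[(¬q ∨ b) U ¬b]) = {0, 1, 2}, so the formula does not hold at 3.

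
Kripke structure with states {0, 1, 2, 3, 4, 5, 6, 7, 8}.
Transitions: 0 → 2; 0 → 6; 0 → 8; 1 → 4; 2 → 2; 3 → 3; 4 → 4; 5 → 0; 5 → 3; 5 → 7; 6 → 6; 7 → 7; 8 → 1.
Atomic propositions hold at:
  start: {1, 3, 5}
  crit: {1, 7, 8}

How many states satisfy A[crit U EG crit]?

EG crit: greatest fixpoint, start Z0 = {1, 7, 8}, keep only states in Sat with some successor in Z. Z1 = {7, 8}; Z2 = {7}; fixed.
Sat(EG crit) = {7}
A[crit U EG crit]: least fixpoint, start Z0 = Sat(EG crit) = {7}, add states in Sat(crit) with every successor in Z. Already a fixed point.
Sat(A[crit U EG crit]) = {7}
|Sat(A[crit U EG crit])| = |{7}| = 1.

1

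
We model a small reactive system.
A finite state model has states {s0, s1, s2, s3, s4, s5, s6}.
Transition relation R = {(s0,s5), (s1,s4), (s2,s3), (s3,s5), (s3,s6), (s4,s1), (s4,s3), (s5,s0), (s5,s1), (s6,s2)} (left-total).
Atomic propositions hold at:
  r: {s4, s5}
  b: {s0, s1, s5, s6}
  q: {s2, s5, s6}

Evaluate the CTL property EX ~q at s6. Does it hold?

Sat(~q) = {s0, s1, s3, s4}
Sat(EX ~q) = {s : some successor in {s0, s1, s3, s4}} = {s1, s2, s4, s5}
s6 ∉ Sat(EX ~q) = {s1, s2, s4, s5}, so the formula does not hold at s6.

No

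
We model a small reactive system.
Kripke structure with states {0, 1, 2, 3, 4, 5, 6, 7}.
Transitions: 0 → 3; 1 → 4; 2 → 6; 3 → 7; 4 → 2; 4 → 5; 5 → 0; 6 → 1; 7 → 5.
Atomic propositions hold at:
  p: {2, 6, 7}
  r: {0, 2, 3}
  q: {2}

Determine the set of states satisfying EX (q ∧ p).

{4}

Sat(q ∧ p) = {2}
Sat(EX (q ∧ p)) = {s : some successor in {2}} = {4}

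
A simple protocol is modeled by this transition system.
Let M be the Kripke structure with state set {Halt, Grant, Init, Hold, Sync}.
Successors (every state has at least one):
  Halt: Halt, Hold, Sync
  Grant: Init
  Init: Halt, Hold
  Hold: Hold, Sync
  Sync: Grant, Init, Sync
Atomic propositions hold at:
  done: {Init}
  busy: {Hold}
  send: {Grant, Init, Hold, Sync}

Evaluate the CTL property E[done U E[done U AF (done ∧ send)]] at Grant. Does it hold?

Yes

Sat(done ∧ send) = {Init}
AF (done ∧ send): least fixpoint, start Z0 = {Init}, add states with every successor in Z. Z1 = {Grant, Init}; fixed.
Sat(AF (done ∧ send)) = {Grant, Init}
E[done U AF (done ∧ send)]: least fixpoint, start Z0 = Sat(AF (done ∧ send)) = {Grant, Init}, add states in Sat(done) with some successor in Z. Already a fixed point.
Sat(E[done U AF (done ∧ send)]) = {Grant, Init}
E[done U E[done U AF (done ∧ send)]]: least fixpoint, start Z0 = Sat(E[done U AF (done ∧ send)]) = {Grant, Init}, add states in Sat(done) with some successor in Z. Already a fixed point.
Sat(E[done U E[done U AF (done ∧ send)]]) = {Grant, Init}
Grant ∈ Sat(E[done U E[done U AF (done ∧ send)]]) = {Grant, Init}, so the formula holds at Grant.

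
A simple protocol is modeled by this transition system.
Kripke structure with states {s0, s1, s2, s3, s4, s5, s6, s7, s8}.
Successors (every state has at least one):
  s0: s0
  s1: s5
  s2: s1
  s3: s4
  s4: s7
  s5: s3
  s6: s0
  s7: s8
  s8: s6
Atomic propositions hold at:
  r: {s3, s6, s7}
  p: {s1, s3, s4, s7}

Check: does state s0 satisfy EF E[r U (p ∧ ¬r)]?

No

Sat(¬r) = {s0, s1, s2, s4, s5, s8}
Sat(p ∧ ¬r) = {s1, s4}
E[r U (p ∧ ¬r)]: least fixpoint, start Z0 = Sat((p ∧ ¬r)) = {s1, s4}, add states in Sat(r) with some successor in Z. Z1 = {s1, s3, s4}; fixed.
Sat(E[r U (p ∧ ¬r)]) = {s1, s3, s4}
EF E[r U (p ∧ ¬r)]: least fixpoint, start Z0 = {s1, s3, s4}, add states with some successor in Z. Z1 = {s1, s2, s3, s4, s5}; fixed.
Sat(EF E[r U (p ∧ ¬r)]) = {s1, s2, s3, s4, s5}
s0 ∉ Sat(EF E[r U (p ∧ ¬r)]) = {s1, s2, s3, s4, s5}, so the formula does not hold at s0.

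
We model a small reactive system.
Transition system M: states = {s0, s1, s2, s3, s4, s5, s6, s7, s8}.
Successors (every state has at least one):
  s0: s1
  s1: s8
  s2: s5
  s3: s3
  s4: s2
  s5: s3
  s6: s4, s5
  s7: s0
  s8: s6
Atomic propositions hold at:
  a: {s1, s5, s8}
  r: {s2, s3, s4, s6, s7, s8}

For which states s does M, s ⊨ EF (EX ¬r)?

Sat(¬r) = {s0, s1, s5}
Sat(EX ¬r) = {s : some successor in {s0, s1, s5}} = {s0, s2, s6, s7}
EF (EX ¬r): least fixpoint, start Z0 = {s0, s2, s6, s7}, add states with some successor in Z. Z1 = {s0, s2, s4, s6, s7, s8}; Z2 = {s0, s1, s2, s4, s6, s7, s8}; fixed.
Sat(EF (EX ¬r)) = {s0, s1, s2, s4, s6, s7, s8}

{s0, s1, s2, s4, s6, s7, s8}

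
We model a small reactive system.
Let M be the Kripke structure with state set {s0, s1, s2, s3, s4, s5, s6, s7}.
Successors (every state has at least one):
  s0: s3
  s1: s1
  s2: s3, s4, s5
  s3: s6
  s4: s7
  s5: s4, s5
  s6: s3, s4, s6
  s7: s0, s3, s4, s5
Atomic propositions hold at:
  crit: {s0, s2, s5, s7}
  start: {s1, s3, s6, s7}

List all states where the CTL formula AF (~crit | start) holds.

Sat(~crit) = {s1, s3, s4, s6}
Sat(~crit | start) = {s1, s3, s4, s6, s7}
AF (~crit | start): least fixpoint, start Z0 = {s1, s3, s4, s6, s7}, add states with every successor in Z. Z1 = {s0, s1, s3, s4, s6, s7}; fixed.
Sat(AF (~crit | start)) = {s0, s1, s3, s4, s6, s7}

{s0, s1, s3, s4, s6, s7}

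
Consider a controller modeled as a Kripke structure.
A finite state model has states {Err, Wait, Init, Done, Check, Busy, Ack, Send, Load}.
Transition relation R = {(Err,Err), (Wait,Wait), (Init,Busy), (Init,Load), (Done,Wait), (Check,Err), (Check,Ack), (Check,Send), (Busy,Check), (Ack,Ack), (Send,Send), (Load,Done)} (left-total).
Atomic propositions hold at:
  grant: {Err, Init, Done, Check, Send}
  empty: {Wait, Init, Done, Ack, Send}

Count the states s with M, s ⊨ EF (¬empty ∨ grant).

7

Sat(¬empty) = {Err, Check, Busy, Load}
Sat(¬empty ∨ grant) = {Err, Init, Done, Check, Busy, Send, Load}
EF (¬empty ∨ grant): least fixpoint, start Z0 = {Err, Init, Done, Check, Busy, Send, Load}, add states with some successor in Z. Already a fixed point.
Sat(EF (¬empty ∨ grant)) = {Err, Init, Done, Check, Busy, Send, Load}
|Sat(EF (¬empty ∨ grant))| = |{Err, Init, Done, Check, Busy, Send, Load}| = 7.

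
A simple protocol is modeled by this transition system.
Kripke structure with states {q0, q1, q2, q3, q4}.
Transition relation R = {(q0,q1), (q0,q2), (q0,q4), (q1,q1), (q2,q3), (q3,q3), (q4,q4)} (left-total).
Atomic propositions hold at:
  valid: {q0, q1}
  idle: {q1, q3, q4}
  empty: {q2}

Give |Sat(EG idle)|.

EG idle: greatest fixpoint, start Z0 = {q1, q3, q4}, keep only states in Sat with some successor in Z. Already a fixed point.
Sat(EG idle) = {q1, q3, q4}
|Sat(EG idle)| = |{q1, q3, q4}| = 3.

3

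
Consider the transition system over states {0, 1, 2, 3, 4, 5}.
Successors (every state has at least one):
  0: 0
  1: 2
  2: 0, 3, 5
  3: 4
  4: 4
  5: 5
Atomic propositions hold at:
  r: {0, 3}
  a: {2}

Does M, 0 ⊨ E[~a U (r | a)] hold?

Yes

Sat(~a) = {0, 1, 3, 4, 5}
Sat(r | a) = {0, 2, 3}
E[~a U (r | a)]: least fixpoint, start Z0 = Sat((r | a)) = {0, 2, 3}, add states in Sat(~a) with some successor in Z. Z1 = {0, 1, 2, 3}; fixed.
Sat(E[~a U (r | a)]) = {0, 1, 2, 3}
0 ∈ Sat(E[~a U (r | a)]) = {0, 1, 2, 3}, so the formula holds at 0.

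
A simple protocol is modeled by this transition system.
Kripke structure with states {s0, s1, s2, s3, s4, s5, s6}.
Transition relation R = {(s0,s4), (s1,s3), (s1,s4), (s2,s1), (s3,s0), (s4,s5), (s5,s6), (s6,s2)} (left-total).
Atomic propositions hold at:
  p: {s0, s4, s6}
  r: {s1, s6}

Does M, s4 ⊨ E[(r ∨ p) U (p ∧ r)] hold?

Sat(r ∨ p) = {s0, s1, s4, s6}
Sat(p ∧ r) = {s6}
E[(r ∨ p) U (p ∧ r)]: least fixpoint, start Z0 = Sat((p ∧ r)) = {s6}, add states in Sat(r ∨ p) with some successor in Z. Already a fixed point.
Sat(E[(r ∨ p) U (p ∧ r)]) = {s6}
s4 ∉ Sat(E[(r ∨ p) U (p ∧ r)]) = {s6}, so the formula does not hold at s4.

No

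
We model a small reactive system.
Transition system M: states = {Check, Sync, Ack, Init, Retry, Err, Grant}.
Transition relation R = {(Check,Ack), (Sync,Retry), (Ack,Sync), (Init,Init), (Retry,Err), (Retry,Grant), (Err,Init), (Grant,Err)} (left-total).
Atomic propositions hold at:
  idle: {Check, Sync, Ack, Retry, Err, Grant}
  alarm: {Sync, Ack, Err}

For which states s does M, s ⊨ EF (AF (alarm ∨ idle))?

Sat(alarm ∨ idle) = {Check, Sync, Ack, Retry, Err, Grant}
AF (alarm ∨ idle): least fixpoint, start Z0 = {Check, Sync, Ack, Retry, Err, Grant}, add states with every successor in Z. Already a fixed point.
Sat(AF (alarm ∨ idle)) = {Check, Sync, Ack, Retry, Err, Grant}
EF (AF (alarm ∨ idle)): least fixpoint, start Z0 = {Check, Sync, Ack, Retry, Err, Grant}, add states with some successor in Z. Already a fixed point.
Sat(EF (AF (alarm ∨ idle))) = {Check, Sync, Ack, Retry, Err, Grant}

{Check, Sync, Ack, Retry, Err, Grant}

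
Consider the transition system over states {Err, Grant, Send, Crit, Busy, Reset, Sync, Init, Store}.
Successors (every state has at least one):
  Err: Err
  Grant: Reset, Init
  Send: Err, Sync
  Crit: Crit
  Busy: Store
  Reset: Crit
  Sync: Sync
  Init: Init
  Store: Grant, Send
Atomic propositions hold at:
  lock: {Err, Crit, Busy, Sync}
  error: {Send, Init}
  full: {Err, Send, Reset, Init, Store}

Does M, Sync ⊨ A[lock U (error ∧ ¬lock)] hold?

Sat(¬lock) = {Grant, Send, Reset, Init, Store}
Sat(error ∧ ¬lock) = {Send, Init}
A[lock U (error ∧ ¬lock)]: least fixpoint, start Z0 = Sat((error ∧ ¬lock)) = {Send, Init}, add states in Sat(lock) with every successor in Z. Already a fixed point.
Sat(A[lock U (error ∧ ¬lock)]) = {Send, Init}
Sync ∉ Sat(A[lock U (error ∧ ¬lock)]) = {Send, Init}, so the formula does not hold at Sync.

No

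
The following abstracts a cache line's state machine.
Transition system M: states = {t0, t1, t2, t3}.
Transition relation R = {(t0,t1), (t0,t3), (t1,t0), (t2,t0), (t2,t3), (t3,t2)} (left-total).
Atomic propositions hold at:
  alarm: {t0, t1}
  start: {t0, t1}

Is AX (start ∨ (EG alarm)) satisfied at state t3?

EG alarm: greatest fixpoint, start Z0 = {t0, t1}, keep only states in Sat with some successor in Z. Already a fixed point.
Sat(EG alarm) = {t0, t1}
Sat(start ∨ (EG alarm)) = {t0, t1}
Sat(AX (start ∨ (EG alarm))) = {s : every successor in {t0, t1}} = {t1}
t3 ∉ Sat(AX (start ∨ (EG alarm))) = {t1}, so the formula does not hold at t3.

No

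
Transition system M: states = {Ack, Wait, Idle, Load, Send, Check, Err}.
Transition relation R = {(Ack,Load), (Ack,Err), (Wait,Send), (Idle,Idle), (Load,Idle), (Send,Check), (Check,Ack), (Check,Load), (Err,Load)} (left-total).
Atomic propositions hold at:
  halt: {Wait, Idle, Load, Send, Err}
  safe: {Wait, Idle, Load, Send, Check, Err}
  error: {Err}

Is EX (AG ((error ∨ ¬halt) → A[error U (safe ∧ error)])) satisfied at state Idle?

Sat(¬halt) = {Ack, Check}
Sat(error ∨ ¬halt) = {Ack, Check, Err}
Sat(safe ∧ error) = {Err}
A[error U (safe ∧ error)]: least fixpoint, start Z0 = Sat((safe ∧ error)) = {Err}, add states in Sat(error) with every successor in Z. Already a fixed point.
Sat(A[error U (safe ∧ error)]) = {Err}
Sat((error ∨ ¬halt) → A[error U (safe ∧ error)]) = {Wait, Idle, Load, Send, Err}
AG ((error ∨ ¬halt) → A[error U (safe ∧ error)]): greatest fixpoint, start Z0 = {Wait, Idle, Load, Send, Err}, keep only states in Sat with every successor in Z. Z1 = {Wait, Idle, Load, Err}; Z2 = {Idle, Load, Err}; fixed.
Sat(AG ((error ∨ ¬halt) → A[error U (safe ∧ error)])) = {Idle, Load, Err}
Sat(EX (AG ((error ∨ ¬halt) → A[error U (safe ∧ error)]))) = {s : some successor in {Idle, Load, Err}} = {Ack, Idle, Load, Check, Err}
Idle ∈ Sat(EX (AG ((error ∨ ¬halt) → A[error U (safe ∧ error)]))) = {Ack, Idle, Load, Check, Err}, so the formula holds at Idle.

Yes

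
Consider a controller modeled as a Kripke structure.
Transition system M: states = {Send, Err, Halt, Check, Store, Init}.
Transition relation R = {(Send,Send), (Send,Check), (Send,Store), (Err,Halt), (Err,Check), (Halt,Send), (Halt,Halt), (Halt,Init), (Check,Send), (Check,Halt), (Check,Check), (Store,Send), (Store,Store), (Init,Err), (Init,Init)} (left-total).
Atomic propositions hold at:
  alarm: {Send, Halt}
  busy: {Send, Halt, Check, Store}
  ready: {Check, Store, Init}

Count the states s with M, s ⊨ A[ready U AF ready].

3

AF ready: least fixpoint, start Z0 = {Check, Store, Init}, add states with every successor in Z. Already a fixed point.
Sat(AF ready) = {Check, Store, Init}
A[ready U AF ready]: least fixpoint, start Z0 = Sat(AF ready) = {Check, Store, Init}, add states in Sat(ready) with every successor in Z. Already a fixed point.
Sat(A[ready U AF ready]) = {Check, Store, Init}
|Sat(A[ready U AF ready])| = |{Check, Store, Init}| = 3.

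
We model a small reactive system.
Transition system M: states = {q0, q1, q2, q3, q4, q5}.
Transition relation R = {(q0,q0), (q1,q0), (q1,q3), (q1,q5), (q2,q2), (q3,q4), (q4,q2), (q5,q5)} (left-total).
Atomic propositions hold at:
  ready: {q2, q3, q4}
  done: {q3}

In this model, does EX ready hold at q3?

Sat(EX ready) = {s : some successor in {q2, q3, q4}} = {q1, q2, q3, q4}
q3 ∈ Sat(EX ready) = {q1, q2, q3, q4}, so the formula holds at q3.

Yes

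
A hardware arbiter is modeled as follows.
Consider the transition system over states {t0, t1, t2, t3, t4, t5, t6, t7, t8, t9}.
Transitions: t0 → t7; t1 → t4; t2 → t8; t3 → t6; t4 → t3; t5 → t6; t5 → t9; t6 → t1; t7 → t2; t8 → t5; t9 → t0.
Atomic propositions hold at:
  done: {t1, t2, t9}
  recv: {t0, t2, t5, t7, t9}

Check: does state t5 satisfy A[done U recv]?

A[done U recv]: least fixpoint, start Z0 = Sat(recv) = {t0, t2, t5, t7, t9}, add states in Sat(done) with every successor in Z. Already a fixed point.
Sat(A[done U recv]) = {t0, t2, t5, t7, t9}
t5 ∈ Sat(A[done U recv]) = {t0, t2, t5, t7, t9}, so the formula holds at t5.

Yes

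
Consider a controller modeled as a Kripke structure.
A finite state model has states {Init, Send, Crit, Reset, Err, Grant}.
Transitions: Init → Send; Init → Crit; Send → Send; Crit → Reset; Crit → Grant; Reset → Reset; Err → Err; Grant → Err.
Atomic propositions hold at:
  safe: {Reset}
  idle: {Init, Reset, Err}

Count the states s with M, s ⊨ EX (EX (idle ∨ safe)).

Sat(idle ∨ safe) = {Init, Reset, Err}
Sat(EX (idle ∨ safe)) = {s : some successor in {Init, Reset, Err}} = {Crit, Reset, Err, Grant}
Sat(EX (EX (idle ∨ safe))) = {s : some successor in {Crit, Reset, Err, Grant}} = {Init, Crit, Reset, Err, Grant}
|Sat(EX (EX (idle ∨ safe)))| = |{Init, Crit, Reset, Err, Grant}| = 5.

5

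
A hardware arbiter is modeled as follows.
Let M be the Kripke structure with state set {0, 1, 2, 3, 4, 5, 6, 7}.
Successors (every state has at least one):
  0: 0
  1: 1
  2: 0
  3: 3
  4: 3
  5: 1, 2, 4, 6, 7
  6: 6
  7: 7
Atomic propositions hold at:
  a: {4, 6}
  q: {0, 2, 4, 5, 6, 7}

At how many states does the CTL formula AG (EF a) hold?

EF a: least fixpoint, start Z0 = {4, 6}, add states with some successor in Z. Z1 = {4, 5, 6}; fixed.
Sat(EF a) = {4, 5, 6}
AG (EF a): greatest fixpoint, start Z0 = {4, 5, 6}, keep only states in Sat with every successor in Z. Z1 = {6}; fixed.
Sat(AG (EF a)) = {6}
|Sat(AG (EF a))| = |{6}| = 1.

1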